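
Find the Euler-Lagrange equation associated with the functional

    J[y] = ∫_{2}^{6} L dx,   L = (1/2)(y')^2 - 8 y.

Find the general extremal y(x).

The Lagrangian is L = (1/2)(y')^2 - 8 y.
∂L/∂y = -8.
∂L/∂y' = y'.
The Euler-Lagrange equation d/dx(∂L/∂y') − ∂L/∂y = 0 becomes:
    y'' + 8 = 0
General solution: y(x) = -4 x^2 + A x + B, where A and B are arbitrary constants fixed by the endpoint conditions.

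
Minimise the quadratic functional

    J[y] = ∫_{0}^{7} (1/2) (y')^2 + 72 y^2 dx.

The Lagrangian is L = (1/2) (y')^2 + 72 y^2.
Compute ∂L/∂y = 144y, ∂L/∂y' = y'.
The Euler-Lagrange equation d/dx(∂L/∂y') − ∂L/∂y = 0 reduces to
    y'' − 144 y = 0.
Its general solution is
    y(x) = A e^(12x) + B e^(−12x),
with A, B fixed by the endpoint conditions.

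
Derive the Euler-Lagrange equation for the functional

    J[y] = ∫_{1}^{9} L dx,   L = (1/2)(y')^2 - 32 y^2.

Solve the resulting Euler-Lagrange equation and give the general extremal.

The Lagrangian is L = (1/2)(y')^2 - 32 y^2.
∂L/∂y = -64y.
∂L/∂y' = y'.
The Euler-Lagrange equation d/dx(∂L/∂y') − ∂L/∂y = 0 becomes:
    y'' + 64 y = 0
General solution: y(x) = A sin(8x) + B cos(8x), where A and B are arbitrary constants fixed by the endpoint conditions.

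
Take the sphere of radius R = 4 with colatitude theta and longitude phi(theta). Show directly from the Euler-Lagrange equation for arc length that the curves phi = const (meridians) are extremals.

On the sphere of radius R = 4 with spherical coordinates (θ, φ), the induced metric is
    ds^2 = 16(dθ^2 + sin^2(θ) dφ^2).
Using θ as the parameter, the arc-length functional becomes
    J[φ] = ∫ 4 sqrt(1 + sin^2(θ) (dφ/dθ)^2) dθ.
So L = 4 sqrt(1 + sin^2(θ) φ'^2). Compute
    ∂L/∂φ = 0  (L has no explicit φ dependence),
    ∂L/∂φ' = 4 sin^2(θ) φ' / sqrt(1 + sin^2(θ) φ'^2).
For the candidate φ(θ) = c (constant), φ' = 0, so ∂L/∂φ' evaluated along the candidate vanishes, and ∂L/∂φ is identically zero. Hence
    d/dθ(∂L/∂φ') − ∂L/∂φ = 0
is satisfied. Therefore meridians φ = const are extremals of arc length — they are geodesics on the sphere.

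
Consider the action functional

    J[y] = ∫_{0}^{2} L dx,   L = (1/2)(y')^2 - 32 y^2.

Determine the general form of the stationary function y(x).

The Lagrangian is L = (1/2)(y')^2 - 32 y^2.
∂L/∂y = -64y.
∂L/∂y' = y'.
The Euler-Lagrange equation d/dx(∂L/∂y') − ∂L/∂y = 0 becomes:
    y'' + 64 y = 0
General solution: y(x) = A sin(8x) + B cos(8x), where A and B are arbitrary constants fixed by the endpoint conditions.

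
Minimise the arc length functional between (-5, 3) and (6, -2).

Arc-length functional: J[y] = ∫ sqrt(1 + (y')^2) dx.
Lagrangian L = sqrt(1 + (y')^2) has no explicit y dependence, so ∂L/∂y = 0 and the Euler-Lagrange equation gives
    d/dx( y' / sqrt(1 + (y')^2) ) = 0  ⇒  y' / sqrt(1 + (y')^2) = const.
Hence y' is constant, so y(x) is affine.
Fitting the endpoints (-5, 3) and (6, -2):
    slope m = ((-2) − 3) / (6 − (-5)) = -5/11,
    intercept c = 3 − m·(-5) = 8/11.
Extremal: y(x) = (-5/11) x + 8/11.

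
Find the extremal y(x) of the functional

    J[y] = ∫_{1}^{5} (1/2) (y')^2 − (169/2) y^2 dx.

The Lagrangian is L = (1/2) (y')^2 − (169/2) y^2.
Compute ∂L/∂y = -169y, ∂L/∂y' = y'.
The Euler-Lagrange equation d/dx(∂L/∂y') − ∂L/∂y = 0 reduces to
    y'' + 169 y = 0.
Its general solution is
    y(x) = A sin(13x) + B cos(13x),
with A, B fixed by the endpoint conditions.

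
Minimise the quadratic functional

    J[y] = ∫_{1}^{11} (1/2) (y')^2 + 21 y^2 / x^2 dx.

The Lagrangian is L = (1/2) (y')^2 + 21 y^2 / x^2.
Compute ∂L/∂y = 42y/x^2, ∂L/∂y' = y'.
The Euler-Lagrange equation d/dx(∂L/∂y') − ∂L/∂y = 0 reduces to
    y'' − 42/x^2 · y = 0  (x > 0).
Its general solution is
    y(x) = A x^7 + B x^(-6),
with A, B fixed by the endpoint conditions.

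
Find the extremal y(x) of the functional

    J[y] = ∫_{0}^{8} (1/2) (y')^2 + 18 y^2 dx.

The Lagrangian is L = (1/2) (y')^2 + 18 y^2.
Compute ∂L/∂y = 36y, ∂L/∂y' = y'.
The Euler-Lagrange equation d/dx(∂L/∂y') − ∂L/∂y = 0 reduces to
    y'' − 36 y = 0.
Its general solution is
    y(x) = A e^(6x) + B e^(−6x),
with A, B fixed by the endpoint conditions.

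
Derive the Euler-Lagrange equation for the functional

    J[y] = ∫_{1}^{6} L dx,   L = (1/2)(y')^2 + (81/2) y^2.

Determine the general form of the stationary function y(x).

The Lagrangian is L = (1/2)(y')^2 + (81/2) y^2.
∂L/∂y = 81y.
∂L/∂y' = y'.
The Euler-Lagrange equation d/dx(∂L/∂y') − ∂L/∂y = 0 becomes:
    y'' - 81 y = 0
General solution: y(x) = A e^(9x) + B e^(-9x), where A and B are arbitrary constants fixed by the endpoint conditions.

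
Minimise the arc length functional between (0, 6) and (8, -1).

Arc-length functional: J[y] = ∫ sqrt(1 + (y')^2) dx.
Lagrangian L = sqrt(1 + (y')^2) has no explicit y dependence, so ∂L/∂y = 0 and the Euler-Lagrange equation gives
    d/dx( y' / sqrt(1 + (y')^2) ) = 0  ⇒  y' / sqrt(1 + (y')^2) = const.
Hence y' is constant, so y(x) is affine.
Fitting the endpoints (0, 6) and (8, -1):
    slope m = ((-1) − 6) / (8 − 0) = -7/8,
    intercept c = 6 − m·0 = 6.
Extremal: y(x) = (-7/8) x + 6.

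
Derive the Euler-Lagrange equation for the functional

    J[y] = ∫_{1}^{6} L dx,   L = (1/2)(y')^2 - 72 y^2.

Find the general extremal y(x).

The Lagrangian is L = (1/2)(y')^2 - 72 y^2.
∂L/∂y = -144y.
∂L/∂y' = y'.
The Euler-Lagrange equation d/dx(∂L/∂y') − ∂L/∂y = 0 becomes:
    y'' + 144 y = 0
General solution: y(x) = A sin(12x) + B cos(12x), where A and B are arbitrary constants fixed by the endpoint conditions.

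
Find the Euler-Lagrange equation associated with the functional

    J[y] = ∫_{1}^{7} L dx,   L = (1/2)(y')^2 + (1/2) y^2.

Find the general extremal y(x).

The Lagrangian is L = (1/2)(y')^2 + (1/2) y^2.
∂L/∂y = y.
∂L/∂y' = y'.
The Euler-Lagrange equation d/dx(∂L/∂y') − ∂L/∂y = 0 becomes:
    y'' - y = 0
General solution: y(x) = A e^x + B e^(-x), where A and B are arbitrary constants fixed by the endpoint conditions.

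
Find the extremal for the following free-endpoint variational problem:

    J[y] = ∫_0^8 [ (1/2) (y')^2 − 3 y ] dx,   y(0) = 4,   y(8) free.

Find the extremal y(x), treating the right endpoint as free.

The Lagrangian L = (1/2) (y')^2 − 3 y gives
    ∂L/∂y = −3,   ∂L/∂y' = y'.
Euler-Lagrange: d/dx(y') − (−3) = 0, i.e. y'' + 3 = 0, so
    y(x) = −(3/2) x^2 + C1 x + C2.
Fixed left endpoint y(0) = 4 ⇒ C2 = 4.
The right endpoint x = 8 is free, so the natural (transversality) condition is ∂L/∂y' |_{x=8} = 0, i.e. y'(8) = 0.
Compute y'(x) = −3 x + C1, so y'(8) = −24 + C1 = 0 ⇒ C1 = 24.
Therefore the extremal is
    y(x) = −(3/2) x^2 + 24 x + 4.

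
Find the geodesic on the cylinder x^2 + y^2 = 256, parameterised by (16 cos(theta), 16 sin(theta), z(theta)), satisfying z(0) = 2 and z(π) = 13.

Parameterise the cylinder of radius R = 16 as
    r(θ) = (16 cos θ, 16 sin θ, z(θ)).
The arc-length element is
    ds = sqrt(256 + (dz/dθ)^2) dθ,
so the Lagrangian is L = sqrt(256 + z'^2).
L depends on z' only, not on z or θ, so ∂L/∂z = 0 and
    ∂L/∂z' = z' / sqrt(256 + z'^2).
The Euler-Lagrange equation gives
    d/dθ( z' / sqrt(256 + z'^2) ) = 0,
so z' is constant. Integrating once:
    z(θ) = a θ + b,
a helix on the cylinder (a straight line when the cylinder is unrolled). The constants a, b are determined by the endpoint conditions.
With endpoint conditions z(0) = 2 and z(π) = 13: from z(0) = b we get b = 2, and a·π + 2 = 13 gives a = 11/π, so
    z(θ) = (11/π) θ + 2.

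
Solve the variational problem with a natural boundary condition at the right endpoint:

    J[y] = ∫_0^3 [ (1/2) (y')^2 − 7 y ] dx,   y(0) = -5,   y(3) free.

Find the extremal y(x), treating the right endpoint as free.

The Lagrangian L = (1/2) (y')^2 − 7 y gives
    ∂L/∂y = −7,   ∂L/∂y' = y'.
Euler-Lagrange: d/dx(y') − (−7) = 0, i.e. y'' + 7 = 0, so
    y(x) = −(7/2) x^2 + C1 x + C2.
Fixed left endpoint y(0) = -5 ⇒ C2 = -5.
The right endpoint x = 3 is free, so the natural (transversality) condition is ∂L/∂y' |_{x=3} = 0, i.e. y'(3) = 0.
Compute y'(x) = −7 x + C1, so y'(3) = −21 + C1 = 0 ⇒ C1 = 21.
Therefore the extremal is
    y(x) = −(7/2) x^2 + 21 x − 5.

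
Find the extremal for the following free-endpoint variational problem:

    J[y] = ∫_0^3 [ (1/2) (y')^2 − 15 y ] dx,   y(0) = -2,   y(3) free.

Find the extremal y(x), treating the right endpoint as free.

The Lagrangian L = (1/2) (y')^2 − 15 y gives
    ∂L/∂y = −15,   ∂L/∂y' = y'.
Euler-Lagrange: d/dx(y') − (−15) = 0, i.e. y'' + 15 = 0, so
    y(x) = −(15/2) x^2 + C1 x + C2.
Fixed left endpoint y(0) = -2 ⇒ C2 = -2.
The right endpoint x = 3 is free, so the natural (transversality) condition is ∂L/∂y' |_{x=3} = 0, i.e. y'(3) = 0.
Compute y'(x) = −15 x + C1, so y'(3) = −45 + C1 = 0 ⇒ C1 = 45.
Therefore the extremal is
    y(x) = −(15/2) x^2 + 45 x − 2.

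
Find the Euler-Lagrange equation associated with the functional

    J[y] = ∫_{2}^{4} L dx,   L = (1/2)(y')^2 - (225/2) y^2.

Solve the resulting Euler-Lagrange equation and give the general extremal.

The Lagrangian is L = (1/2)(y')^2 - (225/2) y^2.
∂L/∂y = -225y.
∂L/∂y' = y'.
The Euler-Lagrange equation d/dx(∂L/∂y') − ∂L/∂y = 0 becomes:
    y'' + 225 y = 0
General solution: y(x) = A sin(15x) + B cos(15x), where A and B are arbitrary constants fixed by the endpoint conditions.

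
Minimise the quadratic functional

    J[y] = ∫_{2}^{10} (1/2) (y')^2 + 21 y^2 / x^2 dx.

The Lagrangian is L = (1/2) (y')^2 + 21 y^2 / x^2.
Compute ∂L/∂y = 42y/x^2, ∂L/∂y' = y'.
The Euler-Lagrange equation d/dx(∂L/∂y') − ∂L/∂y = 0 reduces to
    y'' − 42/x^2 · y = 0  (x > 0).
Its general solution is
    y(x) = A x^7 + B x^(-6),
with A, B fixed by the endpoint conditions.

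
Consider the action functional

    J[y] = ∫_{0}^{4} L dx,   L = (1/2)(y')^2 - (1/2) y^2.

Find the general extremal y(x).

The Lagrangian is L = (1/2)(y')^2 - (1/2) y^2.
∂L/∂y = -y.
∂L/∂y' = y'.
The Euler-Lagrange equation d/dx(∂L/∂y') − ∂L/∂y = 0 becomes:
    y'' + y = 0
General solution: y(x) = A sin(x) + B cos(x), where A and B are arbitrary constants fixed by the endpoint conditions.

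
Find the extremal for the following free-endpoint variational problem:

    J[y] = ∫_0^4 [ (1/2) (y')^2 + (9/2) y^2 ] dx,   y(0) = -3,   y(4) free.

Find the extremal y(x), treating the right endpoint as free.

The Lagrangian L = (1/2) (y')^2 + (9/2) y^2 gives
    ∂L/∂y = 9 y,   ∂L/∂y' = y'.
Euler-Lagrange: y'' − 9 y = 0.
With k = 3, the general solution is
    y(x) = A cosh(3 x) + B sinh(3 x).
Fixed left endpoint y(0) = -3 ⇒ A = -3.
The right endpoint x = 4 is free, so the natural (transversality) condition is ∂L/∂y' |_{x=4} = 0, i.e. y'(4) = 0.
Compute y'(x) = A k sinh(k x) + B k cosh(k x), so
    y'(4) = A k sinh(k·4) + B k cosh(k·4) = 0
    ⇒ B = −A tanh(k·4) = 3 tanh(3·4).
Therefore the extremal is
    y(x) = −3 cosh(3 x) + 3 tanh(3·4) sinh(3 x).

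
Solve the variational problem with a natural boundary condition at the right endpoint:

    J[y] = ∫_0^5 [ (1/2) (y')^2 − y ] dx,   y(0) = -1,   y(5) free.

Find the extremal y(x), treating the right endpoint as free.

The Lagrangian L = (1/2) (y')^2 − y gives
    ∂L/∂y = −1,   ∂L/∂y' = y'.
Euler-Lagrange: d/dx(y') − (−1) = 0, i.e. y'' + 1 = 0, so
    y(x) = −(1/2) x^2 + C1 x + C2.
Fixed left endpoint y(0) = -1 ⇒ C2 = -1.
The right endpoint x = 5 is free, so the natural (transversality) condition is ∂L/∂y' |_{x=5} = 0, i.e. y'(5) = 0.
Compute y'(x) = −1 x + C1, so y'(5) = −5 + C1 = 0 ⇒ C1 = 5.
Therefore the extremal is
    y(x) = −x^2/2 + 5 x − 1.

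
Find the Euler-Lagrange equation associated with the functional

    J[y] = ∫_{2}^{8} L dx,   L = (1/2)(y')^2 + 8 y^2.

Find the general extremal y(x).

The Lagrangian is L = (1/2)(y')^2 + 8 y^2.
∂L/∂y = 16y.
∂L/∂y' = y'.
The Euler-Lagrange equation d/dx(∂L/∂y') − ∂L/∂y = 0 becomes:
    y'' - 16 y = 0
General solution: y(x) = A e^(4x) + B e^(-4x), where A and B are arbitrary constants fixed by the endpoint conditions.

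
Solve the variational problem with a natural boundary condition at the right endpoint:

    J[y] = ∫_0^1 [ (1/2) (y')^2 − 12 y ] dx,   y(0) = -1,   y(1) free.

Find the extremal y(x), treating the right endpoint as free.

The Lagrangian L = (1/2) (y')^2 − 12 y gives
    ∂L/∂y = −12,   ∂L/∂y' = y'.
Euler-Lagrange: d/dx(y') − (−12) = 0, i.e. y'' + 12 = 0, so
    y(x) = −(12/2) x^2 + C1 x + C2.
Fixed left endpoint y(0) = -1 ⇒ C2 = -1.
The right endpoint x = 1 is free, so the natural (transversality) condition is ∂L/∂y' |_{x=1} = 0, i.e. y'(1) = 0.
Compute y'(x) = −12 x + C1, so y'(1) = −12 + C1 = 0 ⇒ C1 = 12.
Therefore the extremal is
    y(x) = −6 x^2 + 12 x − 1.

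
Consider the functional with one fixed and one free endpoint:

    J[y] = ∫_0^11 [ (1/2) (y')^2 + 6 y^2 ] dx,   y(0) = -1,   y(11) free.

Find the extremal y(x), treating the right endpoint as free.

The Lagrangian L = (1/2) (y')^2 + 6 y^2 gives
    ∂L/∂y = 12 y,   ∂L/∂y' = y'.
Euler-Lagrange: y'' − 12 y = 0.
With k = sqrt(12), the general solution is
    y(x) = A cosh(sqrt(12) x) + B sinh(sqrt(12) x).
Fixed left endpoint y(0) = -1 ⇒ A = -1.
The right endpoint x = 11 is free, so the natural (transversality) condition is ∂L/∂y' |_{x=11} = 0, i.e. y'(11) = 0.
Compute y'(x) = A k sinh(k x) + B k cosh(k x), so
    y'(11) = A k sinh(k·11) + B k cosh(k·11) = 0
    ⇒ B = −A tanh(k·11) = tanh(sqrt(12)·11).
Therefore the extremal is
    y(x) = −cosh(sqrt(12) x) + tanh(sqrt(12)·11) sinh(sqrt(12) x).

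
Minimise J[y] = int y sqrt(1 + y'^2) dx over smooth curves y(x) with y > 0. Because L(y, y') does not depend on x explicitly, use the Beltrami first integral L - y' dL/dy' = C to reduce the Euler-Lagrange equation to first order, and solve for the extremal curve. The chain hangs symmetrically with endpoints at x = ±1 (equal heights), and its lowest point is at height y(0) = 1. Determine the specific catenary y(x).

The Lagrangian L(y, y') = y sqrt(1 + y'^2) has no explicit x dependence, so the Beltrami identity applies:
    L − y' ∂L/∂y' = C.
Compute ∂L/∂y' = y · y' / sqrt(1 + y'^2). Then
    L − y' ∂L/∂y'
    = y sqrt(1 + y'^2) − y · y'^2 / sqrt(1 + y'^2)
    = y (1 + y'^2 − y'^2) / sqrt(1 + y'^2)
    = y / sqrt(1 + y'^2) = C.
Squaring gives y^2 = C^2 (1 + y'^2), i.e.
    y'^2 = y^2 / C^2 − 1.
Separating variables,
    dy / sqrt(y^2 − C^2) = dx / C,
and integrating gives arccosh(y / C) = (x − a)/C, so
    y(x) = C cosh((x − a)/C),
the catenary. The constants C and a are fixed by the two endpoint conditions (and, for the hanging-chain problem, the length constraint selects C).
Now fit the given data. The endpoints x = ±1 are symmetric at equal height, so the catenary is even about its minimum: a = 0 and y(x) = C cosh(x/C). The lowest point is y(0) = C cosh(0) = C, and we are told y(0) = 1, so C = 1. Therefore
    y(x) = cosh(x),
and at the endpoints
    y(±1) = cosh(1).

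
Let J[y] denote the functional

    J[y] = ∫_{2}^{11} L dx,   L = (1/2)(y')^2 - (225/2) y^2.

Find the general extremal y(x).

The Lagrangian is L = (1/2)(y')^2 - (225/2) y^2.
∂L/∂y = -225y.
∂L/∂y' = y'.
The Euler-Lagrange equation d/dx(∂L/∂y') − ∂L/∂y = 0 becomes:
    y'' + 225 y = 0
General solution: y(x) = A sin(15x) + B cos(15x), where A and B are arbitrary constants fixed by the endpoint conditions.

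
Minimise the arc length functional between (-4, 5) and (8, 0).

Arc-length functional: J[y] = ∫ sqrt(1 + (y')^2) dx.
Lagrangian L = sqrt(1 + (y')^2) has no explicit y dependence, so ∂L/∂y = 0 and the Euler-Lagrange equation gives
    d/dx( y' / sqrt(1 + (y')^2) ) = 0  ⇒  y' / sqrt(1 + (y')^2) = const.
Hence y' is constant, so y(x) is affine.
Fitting the endpoints (-4, 5) and (8, 0):
    slope m = (0 − 5) / (8 − (-4)) = -5/12,
    intercept c = 5 − m·(-4) = 10/3.
Extremal: y(x) = (-5/12) x + 10/3.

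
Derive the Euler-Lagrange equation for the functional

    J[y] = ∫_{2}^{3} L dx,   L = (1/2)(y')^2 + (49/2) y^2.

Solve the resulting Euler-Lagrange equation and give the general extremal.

The Lagrangian is L = (1/2)(y')^2 + (49/2) y^2.
∂L/∂y = 49y.
∂L/∂y' = y'.
The Euler-Lagrange equation d/dx(∂L/∂y') − ∂L/∂y = 0 becomes:
    y'' - 49 y = 0
General solution: y(x) = A e^(7x) + B e^(-7x), where A and B are arbitrary constants fixed by the endpoint conditions.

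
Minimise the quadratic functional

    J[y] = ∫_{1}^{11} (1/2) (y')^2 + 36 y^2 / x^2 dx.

The Lagrangian is L = (1/2) (y')^2 + 36 y^2 / x^2.
Compute ∂L/∂y = 72y/x^2, ∂L/∂y' = y'.
The Euler-Lagrange equation d/dx(∂L/∂y') − ∂L/∂y = 0 reduces to
    y'' − 72/x^2 · y = 0  (x > 0).
Its general solution is
    y(x) = A x^9 + B x^(-8),
with A, B fixed by the endpoint conditions.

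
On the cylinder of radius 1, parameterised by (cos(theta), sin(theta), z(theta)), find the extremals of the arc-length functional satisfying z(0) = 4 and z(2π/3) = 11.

Parameterise the cylinder of radius R = 1 as
    r(θ) = (cos θ, sin θ, z(θ)).
The arc-length element is
    ds = sqrt(1 + (dz/dθ)^2) dθ,
so the Lagrangian is L = sqrt(1 + z'^2).
L depends on z' only, not on z or θ, so ∂L/∂z = 0 and
    ∂L/∂z' = z' / sqrt(1 + z'^2).
The Euler-Lagrange equation gives
    d/dθ( z' / sqrt(1 + z'^2) ) = 0,
so z' is constant. Integrating once:
    z(θ) = a θ + b,
a helix on the cylinder (a straight line when the cylinder is unrolled). The constants a, b are determined by the endpoint conditions.
With endpoint conditions z(0) = 4 and z(2π/3) = 11: from z(0) = b we get b = 4, and a·2π/3 + 4 = 11 gives a = 21/(2π), so
    z(θ) = (21/(2π)) θ + 4.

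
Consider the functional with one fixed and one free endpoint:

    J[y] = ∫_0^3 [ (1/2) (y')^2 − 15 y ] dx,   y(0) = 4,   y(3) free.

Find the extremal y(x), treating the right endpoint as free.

The Lagrangian L = (1/2) (y')^2 − 15 y gives
    ∂L/∂y = −15,   ∂L/∂y' = y'.
Euler-Lagrange: d/dx(y') − (−15) = 0, i.e. y'' + 15 = 0, so
    y(x) = −(15/2) x^2 + C1 x + C2.
Fixed left endpoint y(0) = 4 ⇒ C2 = 4.
The right endpoint x = 3 is free, so the natural (transversality) condition is ∂L/∂y' |_{x=3} = 0, i.e. y'(3) = 0.
Compute y'(x) = −15 x + C1, so y'(3) = −45 + C1 = 0 ⇒ C1 = 45.
Therefore the extremal is
    y(x) = −(15/2) x^2 + 45 x + 4.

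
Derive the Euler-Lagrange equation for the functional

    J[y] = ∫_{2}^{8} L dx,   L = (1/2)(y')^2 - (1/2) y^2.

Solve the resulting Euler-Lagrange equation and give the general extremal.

The Lagrangian is L = (1/2)(y')^2 - (1/2) y^2.
∂L/∂y = -y.
∂L/∂y' = y'.
The Euler-Lagrange equation d/dx(∂L/∂y') − ∂L/∂y = 0 becomes:
    y'' + y = 0
General solution: y(x) = A sin(x) + B cos(x), where A and B are arbitrary constants fixed by the endpoint conditions.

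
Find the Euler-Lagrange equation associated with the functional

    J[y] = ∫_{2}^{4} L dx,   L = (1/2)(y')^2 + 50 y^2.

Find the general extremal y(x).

The Lagrangian is L = (1/2)(y')^2 + 50 y^2.
∂L/∂y = 100y.
∂L/∂y' = y'.
The Euler-Lagrange equation d/dx(∂L/∂y') − ∂L/∂y = 0 becomes:
    y'' - 100 y = 0
General solution: y(x) = A e^(10x) + B e^(-10x), where A and B are arbitrary constants fixed by the endpoint conditions.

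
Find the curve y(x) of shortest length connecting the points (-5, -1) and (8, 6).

Arc-length functional: J[y] = ∫ sqrt(1 + (y')^2) dx.
Lagrangian L = sqrt(1 + (y')^2) has no explicit y dependence, so ∂L/∂y = 0 and the Euler-Lagrange equation gives
    d/dx( y' / sqrt(1 + (y')^2) ) = 0  ⇒  y' / sqrt(1 + (y')^2) = const.
Hence y' is constant, so y(x) is affine.
Fitting the endpoints (-5, -1) and (8, 6):
    slope m = (6 − (-1)) / (8 − (-5)) = 7/13,
    intercept c = (-1) − m·(-5) = 22/13.
Extremal: y(x) = (7/13) x + 22/13.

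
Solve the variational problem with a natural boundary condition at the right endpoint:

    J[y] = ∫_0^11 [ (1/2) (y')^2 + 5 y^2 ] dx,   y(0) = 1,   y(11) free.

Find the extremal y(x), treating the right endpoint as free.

The Lagrangian L = (1/2) (y')^2 + 5 y^2 gives
    ∂L/∂y = 10 y,   ∂L/∂y' = y'.
Euler-Lagrange: y'' − 10 y = 0.
With k = sqrt(10), the general solution is
    y(x) = A cosh(sqrt(10) x) + B sinh(sqrt(10) x).
Fixed left endpoint y(0) = 1 ⇒ A = 1.
The right endpoint x = 11 is free, so the natural (transversality) condition is ∂L/∂y' |_{x=11} = 0, i.e. y'(11) = 0.
Compute y'(x) = A k sinh(k x) + B k cosh(k x), so
    y'(11) = A k sinh(k·11) + B k cosh(k·11) = 0
    ⇒ B = −A tanh(k·11) = − tanh(sqrt(10)·11).
Therefore the extremal is
    y(x) = cosh(sqrt(10) x) − tanh(sqrt(10)·11) sinh(sqrt(10) x).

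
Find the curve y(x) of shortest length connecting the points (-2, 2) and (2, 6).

Arc-length functional: J[y] = ∫ sqrt(1 + (y')^2) dx.
Lagrangian L = sqrt(1 + (y')^2) has no explicit y dependence, so ∂L/∂y = 0 and the Euler-Lagrange equation gives
    d/dx( y' / sqrt(1 + (y')^2) ) = 0  ⇒  y' / sqrt(1 + (y')^2) = const.
Hence y' is constant, so y(x) is affine.
Fitting the endpoints (-2, 2) and (2, 6):
    slope m = (6 − 2) / (2 − (-2)) = 1,
    intercept c = 2 − m·(-2) = 4.
Extremal: y(x) = x + 4.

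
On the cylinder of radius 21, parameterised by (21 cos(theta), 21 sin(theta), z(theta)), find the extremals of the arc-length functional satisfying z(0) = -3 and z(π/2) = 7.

Parameterise the cylinder of radius R = 21 as
    r(θ) = (21 cos θ, 21 sin θ, z(θ)).
The arc-length element is
    ds = sqrt(441 + (dz/dθ)^2) dθ,
so the Lagrangian is L = sqrt(441 + z'^2).
L depends on z' only, not on z or θ, so ∂L/∂z = 0 and
    ∂L/∂z' = z' / sqrt(441 + z'^2).
The Euler-Lagrange equation gives
    d/dθ( z' / sqrt(441 + z'^2) ) = 0,
so z' is constant. Integrating once:
    z(θ) = a θ + b,
a helix on the cylinder (a straight line when the cylinder is unrolled). The constants a, b are determined by the endpoint conditions.
With endpoint conditions z(0) = -3 and z(π/2) = 7: from z(0) = b we get b = -3, and a·π/2 + -3 = 7 gives a = 20/π, so
    z(θ) = (20/π) θ − 3.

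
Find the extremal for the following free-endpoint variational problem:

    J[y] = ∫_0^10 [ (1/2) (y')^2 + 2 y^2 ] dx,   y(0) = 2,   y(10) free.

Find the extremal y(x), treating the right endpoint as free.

The Lagrangian L = (1/2) (y')^2 + 2 y^2 gives
    ∂L/∂y = 4 y,   ∂L/∂y' = y'.
Euler-Lagrange: y'' − 4 y = 0.
With k = 2, the general solution is
    y(x) = A cosh(2 x) + B sinh(2 x).
Fixed left endpoint y(0) = 2 ⇒ A = 2.
The right endpoint x = 10 is free, so the natural (transversality) condition is ∂L/∂y' |_{x=10} = 0, i.e. y'(10) = 0.
Compute y'(x) = A k sinh(k x) + B k cosh(k x), so
    y'(10) = A k sinh(k·10) + B k cosh(k·10) = 0
    ⇒ B = −A tanh(k·10) = − 2 tanh(2·10).
Therefore the extremal is
    y(x) = 2 cosh(2 x) − 2 tanh(2·10) sinh(2 x).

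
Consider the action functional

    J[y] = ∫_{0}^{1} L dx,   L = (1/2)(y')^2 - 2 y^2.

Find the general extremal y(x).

The Lagrangian is L = (1/2)(y')^2 - 2 y^2.
∂L/∂y = -4y.
∂L/∂y' = y'.
The Euler-Lagrange equation d/dx(∂L/∂y') − ∂L/∂y = 0 becomes:
    y'' + 4 y = 0
General solution: y(x) = A sin(2x) + B cos(2x), where A and B are arbitrary constants fixed by the endpoint conditions.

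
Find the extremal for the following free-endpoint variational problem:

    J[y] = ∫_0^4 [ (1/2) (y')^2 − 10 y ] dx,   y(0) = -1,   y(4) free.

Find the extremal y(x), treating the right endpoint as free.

The Lagrangian L = (1/2) (y')^2 − 10 y gives
    ∂L/∂y = −10,   ∂L/∂y' = y'.
Euler-Lagrange: d/dx(y') − (−10) = 0, i.e. y'' + 10 = 0, so
    y(x) = −(10/2) x^2 + C1 x + C2.
Fixed left endpoint y(0) = -1 ⇒ C2 = -1.
The right endpoint x = 4 is free, so the natural (transversality) condition is ∂L/∂y' |_{x=4} = 0, i.e. y'(4) = 0.
Compute y'(x) = −10 x + C1, so y'(4) = −40 + C1 = 0 ⇒ C1 = 40.
Therefore the extremal is
    y(x) = −5 x^2 + 40 x − 1.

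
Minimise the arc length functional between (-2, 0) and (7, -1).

Arc-length functional: J[y] = ∫ sqrt(1 + (y')^2) dx.
Lagrangian L = sqrt(1 + (y')^2) has no explicit y dependence, so ∂L/∂y = 0 and the Euler-Lagrange equation gives
    d/dx( y' / sqrt(1 + (y')^2) ) = 0  ⇒  y' / sqrt(1 + (y')^2) = const.
Hence y' is constant, so y(x) is affine.
Fitting the endpoints (-2, 0) and (7, -1):
    slope m = ((-1) − 0) / (7 − (-2)) = -1/9,
    intercept c = 0 − m·(-2) = -2/9.
Extremal: y(x) = (-1/9) x - 2/9.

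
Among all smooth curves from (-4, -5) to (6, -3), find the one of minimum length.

Arc-length functional: J[y] = ∫ sqrt(1 + (y')^2) dx.
Lagrangian L = sqrt(1 + (y')^2) has no explicit y dependence, so ∂L/∂y = 0 and the Euler-Lagrange equation gives
    d/dx( y' / sqrt(1 + (y')^2) ) = 0  ⇒  y' / sqrt(1 + (y')^2) = const.
Hence y' is constant, so y(x) is affine.
Fitting the endpoints (-4, -5) and (6, -3):
    slope m = ((-3) − (-5)) / (6 − (-4)) = 1/5,
    intercept c = (-5) − m·(-4) = -21/5.
Extremal: y(x) = (1/5) x - 21/5.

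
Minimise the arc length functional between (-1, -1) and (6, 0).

Arc-length functional: J[y] = ∫ sqrt(1 + (y')^2) dx.
Lagrangian L = sqrt(1 + (y')^2) has no explicit y dependence, so ∂L/∂y = 0 and the Euler-Lagrange equation gives
    d/dx( y' / sqrt(1 + (y')^2) ) = 0  ⇒  y' / sqrt(1 + (y')^2) = const.
Hence y' is constant, so y(x) is affine.
Fitting the endpoints (-1, -1) and (6, 0):
    slope m = (0 − (-1)) / (6 − (-1)) = 1/7,
    intercept c = (-1) − m·(-1) = -6/7.
Extremal: y(x) = (1/7) x - 6/7.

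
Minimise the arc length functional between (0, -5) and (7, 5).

Arc-length functional: J[y] = ∫ sqrt(1 + (y')^2) dx.
Lagrangian L = sqrt(1 + (y')^2) has no explicit y dependence, so ∂L/∂y = 0 and the Euler-Lagrange equation gives
    d/dx( y' / sqrt(1 + (y')^2) ) = 0  ⇒  y' / sqrt(1 + (y')^2) = const.
Hence y' is constant, so y(x) is affine.
Fitting the endpoints (0, -5) and (7, 5):
    slope m = (5 − (-5)) / (7 − 0) = 10/7,
    intercept c = (-5) − m·0 = -5.
Extremal: y(x) = (10/7) x - 5.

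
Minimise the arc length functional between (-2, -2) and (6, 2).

Arc-length functional: J[y] = ∫ sqrt(1 + (y')^2) dx.
Lagrangian L = sqrt(1 + (y')^2) has no explicit y dependence, so ∂L/∂y = 0 and the Euler-Lagrange equation gives
    d/dx( y' / sqrt(1 + (y')^2) ) = 0  ⇒  y' / sqrt(1 + (y')^2) = const.
Hence y' is constant, so y(x) is affine.
Fitting the endpoints (-2, -2) and (6, 2):
    slope m = (2 − (-2)) / (6 − (-2)) = 1/2,
    intercept c = (-2) − m·(-2) = -1.
Extremal: y(x) = (1/2) x - 1.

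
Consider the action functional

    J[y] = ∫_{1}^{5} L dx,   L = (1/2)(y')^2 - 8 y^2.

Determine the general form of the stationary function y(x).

The Lagrangian is L = (1/2)(y')^2 - 8 y^2.
∂L/∂y = -16y.
∂L/∂y' = y'.
The Euler-Lagrange equation d/dx(∂L/∂y') − ∂L/∂y = 0 becomes:
    y'' + 16 y = 0
General solution: y(x) = A sin(4x) + B cos(4x), where A and B are arbitrary constants fixed by the endpoint conditions.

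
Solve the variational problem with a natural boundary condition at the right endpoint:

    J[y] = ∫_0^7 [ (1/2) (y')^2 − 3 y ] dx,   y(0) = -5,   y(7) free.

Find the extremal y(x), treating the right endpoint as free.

The Lagrangian L = (1/2) (y')^2 − 3 y gives
    ∂L/∂y = −3,   ∂L/∂y' = y'.
Euler-Lagrange: d/dx(y') − (−3) = 0, i.e. y'' + 3 = 0, so
    y(x) = −(3/2) x^2 + C1 x + C2.
Fixed left endpoint y(0) = -5 ⇒ C2 = -5.
The right endpoint x = 7 is free, so the natural (transversality) condition is ∂L/∂y' |_{x=7} = 0, i.e. y'(7) = 0.
Compute y'(x) = −3 x + C1, so y'(7) = −21 + C1 = 0 ⇒ C1 = 21.
Therefore the extremal is
    y(x) = −(3/2) x^2 + 21 x − 5.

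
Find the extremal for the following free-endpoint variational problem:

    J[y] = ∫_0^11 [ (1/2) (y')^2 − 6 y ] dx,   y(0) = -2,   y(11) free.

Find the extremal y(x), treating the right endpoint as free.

The Lagrangian L = (1/2) (y')^2 − 6 y gives
    ∂L/∂y = −6,   ∂L/∂y' = y'.
Euler-Lagrange: d/dx(y') − (−6) = 0, i.e. y'' + 6 = 0, so
    y(x) = −(6/2) x^2 + C1 x + C2.
Fixed left endpoint y(0) = -2 ⇒ C2 = -2.
The right endpoint x = 11 is free, so the natural (transversality) condition is ∂L/∂y' |_{x=11} = 0, i.e. y'(11) = 0.
Compute y'(x) = −6 x + C1, so y'(11) = −66 + C1 = 0 ⇒ C1 = 66.
Therefore the extremal is
    y(x) = −3 x^2 + 66 x − 2.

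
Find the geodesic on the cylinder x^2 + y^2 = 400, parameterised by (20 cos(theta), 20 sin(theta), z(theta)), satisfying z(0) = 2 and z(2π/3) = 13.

Parameterise the cylinder of radius R = 20 as
    r(θ) = (20 cos θ, 20 sin θ, z(θ)).
The arc-length element is
    ds = sqrt(400 + (dz/dθ)^2) dθ,
so the Lagrangian is L = sqrt(400 + z'^2).
L depends on z' only, not on z or θ, so ∂L/∂z = 0 and
    ∂L/∂z' = z' / sqrt(400 + z'^2).
The Euler-Lagrange equation gives
    d/dθ( z' / sqrt(400 + z'^2) ) = 0,
so z' is constant. Integrating once:
    z(θ) = a θ + b,
a helix on the cylinder (a straight line when the cylinder is unrolled). The constants a, b are determined by the endpoint conditions.
With endpoint conditions z(0) = 2 and z(2π/3) = 13: from z(0) = b we get b = 2, and a·2π/3 + 2 = 13 gives a = 33/(2π), so
    z(θ) = (33/(2π)) θ + 2.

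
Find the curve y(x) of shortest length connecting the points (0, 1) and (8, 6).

Arc-length functional: J[y] = ∫ sqrt(1 + (y')^2) dx.
Lagrangian L = sqrt(1 + (y')^2) has no explicit y dependence, so ∂L/∂y = 0 and the Euler-Lagrange equation gives
    d/dx( y' / sqrt(1 + (y')^2) ) = 0  ⇒  y' / sqrt(1 + (y')^2) = const.
Hence y' is constant, so y(x) is affine.
Fitting the endpoints (0, 1) and (8, 6):
    slope m = (6 − 1) / (8 − 0) = 5/8,
    intercept c = 1 − m·0 = 1.
Extremal: y(x) = (5/8) x + 1.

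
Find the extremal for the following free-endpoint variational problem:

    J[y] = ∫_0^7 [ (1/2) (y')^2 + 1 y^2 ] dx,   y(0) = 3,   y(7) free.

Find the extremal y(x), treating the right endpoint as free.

The Lagrangian L = (1/2) (y')^2 + 1 y^2 gives
    ∂L/∂y = 2 y,   ∂L/∂y' = y'.
Euler-Lagrange: y'' − 2 y = 0.
With k = sqrt(2), the general solution is
    y(x) = A cosh(sqrt(2) x) + B sinh(sqrt(2) x).
Fixed left endpoint y(0) = 3 ⇒ A = 3.
The right endpoint x = 7 is free, so the natural (transversality) condition is ∂L/∂y' |_{x=7} = 0, i.e. y'(7) = 0.
Compute y'(x) = A k sinh(k x) + B k cosh(k x), so
    y'(7) = A k sinh(k·7) + B k cosh(k·7) = 0
    ⇒ B = −A tanh(k·7) = − 3 tanh(sqrt(2)·7).
Therefore the extremal is
    y(x) = 3 cosh(sqrt(2) x) − 3 tanh(sqrt(2)·7) sinh(sqrt(2) x).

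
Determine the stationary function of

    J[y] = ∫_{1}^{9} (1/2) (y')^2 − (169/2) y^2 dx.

The Lagrangian is L = (1/2) (y')^2 − (169/2) y^2.
Compute ∂L/∂y = -169y, ∂L/∂y' = y'.
The Euler-Lagrange equation d/dx(∂L/∂y') − ∂L/∂y = 0 reduces to
    y'' + 169 y = 0.
Its general solution is
    y(x) = A sin(13x) + B cos(13x),
with A, B fixed by the endpoint conditions.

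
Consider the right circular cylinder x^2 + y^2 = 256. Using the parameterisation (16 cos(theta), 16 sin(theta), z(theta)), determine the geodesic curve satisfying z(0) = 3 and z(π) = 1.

Parameterise the cylinder of radius R = 16 as
    r(θ) = (16 cos θ, 16 sin θ, z(θ)).
The arc-length element is
    ds = sqrt(256 + (dz/dθ)^2) dθ,
so the Lagrangian is L = sqrt(256 + z'^2).
L depends on z' only, not on z or θ, so ∂L/∂z = 0 and
    ∂L/∂z' = z' / sqrt(256 + z'^2).
The Euler-Lagrange equation gives
    d/dθ( z' / sqrt(256 + z'^2) ) = 0,
so z' is constant. Integrating once:
    z(θ) = a θ + b,
a helix on the cylinder (a straight line when the cylinder is unrolled). The constants a, b are determined by the endpoint conditions.
With endpoint conditions z(0) = 3 and z(π) = 1: from z(0) = b we get b = 3, and a·π + 3 = 1 gives a = -2/π, so
    z(θ) = (-2/π) θ + 3.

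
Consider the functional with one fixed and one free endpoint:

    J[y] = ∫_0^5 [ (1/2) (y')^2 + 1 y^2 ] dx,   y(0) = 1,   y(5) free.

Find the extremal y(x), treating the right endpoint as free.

The Lagrangian L = (1/2) (y')^2 + 1 y^2 gives
    ∂L/∂y = 2 y,   ∂L/∂y' = y'.
Euler-Lagrange: y'' − 2 y = 0.
With k = sqrt(2), the general solution is
    y(x) = A cosh(sqrt(2) x) + B sinh(sqrt(2) x).
Fixed left endpoint y(0) = 1 ⇒ A = 1.
The right endpoint x = 5 is free, so the natural (transversality) condition is ∂L/∂y' |_{x=5} = 0, i.e. y'(5) = 0.
Compute y'(x) = A k sinh(k x) + B k cosh(k x), so
    y'(5) = A k sinh(k·5) + B k cosh(k·5) = 0
    ⇒ B = −A tanh(k·5) = − tanh(sqrt(2)·5).
Therefore the extremal is
    y(x) = cosh(sqrt(2) x) − tanh(sqrt(2)·5) sinh(sqrt(2) x).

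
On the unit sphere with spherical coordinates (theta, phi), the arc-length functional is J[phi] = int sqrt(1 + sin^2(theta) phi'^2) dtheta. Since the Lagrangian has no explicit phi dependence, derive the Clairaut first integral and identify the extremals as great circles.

On the unit sphere with spherical coordinates (θ, φ), the induced metric is
    ds^2 = dθ^2 + sin^2(θ) dφ^2.
Parameterise by θ; the arc-length functional is
    J[φ] = ∫ sqrt(1 + sin^2(θ) (dφ/dθ)^2) dθ,
so L = sqrt(1 + sin^2(θ) φ'^2). Compute
    ∂L/∂φ = 0  (L has no explicit φ dependence),
    ∂L/∂φ' = sin^2(θ) φ' / sqrt(1 + sin^2(θ) φ'^2).
Since ∂L/∂φ = 0, the Euler-Lagrange equation
    d/dθ(∂L/∂φ') − ∂L/∂φ = 0
reduces to d/dθ(∂L/∂φ') = 0, i.e. the momentum conjugate to φ is conserved:
    sin^2(θ) φ' / sqrt(1 + sin^2(θ) φ'^2) = C.
This is Clairaut's relation for the sphere. Solving for φ' and integrating gives the great-circle family
    cot(θ) = A cos(φ − φ_0),
i.e. the intersection of the sphere with a plane through the origin. The two constants A and φ_0 (equivalently C and one phase) are fixed by the two endpoint conditions.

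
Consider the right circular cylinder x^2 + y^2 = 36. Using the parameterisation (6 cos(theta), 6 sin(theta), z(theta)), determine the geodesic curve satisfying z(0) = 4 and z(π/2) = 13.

Parameterise the cylinder of radius R = 6 as
    r(θ) = (6 cos θ, 6 sin θ, z(θ)).
The arc-length element is
    ds = sqrt(36 + (dz/dθ)^2) dθ,
so the Lagrangian is L = sqrt(36 + z'^2).
L depends on z' only, not on z or θ, so ∂L/∂z = 0 and
    ∂L/∂z' = z' / sqrt(36 + z'^2).
The Euler-Lagrange equation gives
    d/dθ( z' / sqrt(36 + z'^2) ) = 0,
so z' is constant. Integrating once:
    z(θ) = a θ + b,
a helix on the cylinder (a straight line when the cylinder is unrolled). The constants a, b are determined by the endpoint conditions.
With endpoint conditions z(0) = 4 and z(π/2) = 13: from z(0) = b we get b = 4, and a·π/2 + 4 = 13 gives a = 18/π, so
    z(θ) = (18/π) θ + 4.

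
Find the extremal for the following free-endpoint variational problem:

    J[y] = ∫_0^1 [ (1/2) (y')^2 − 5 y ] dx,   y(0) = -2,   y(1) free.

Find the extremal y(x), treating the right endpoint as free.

The Lagrangian L = (1/2) (y')^2 − 5 y gives
    ∂L/∂y = −5,   ∂L/∂y' = y'.
Euler-Lagrange: d/dx(y') − (−5) = 0, i.e. y'' + 5 = 0, so
    y(x) = −(5/2) x^2 + C1 x + C2.
Fixed left endpoint y(0) = -2 ⇒ C2 = -2.
The right endpoint x = 1 is free, so the natural (transversality) condition is ∂L/∂y' |_{x=1} = 0, i.e. y'(1) = 0.
Compute y'(x) = −5 x + C1, so y'(1) = −5 + C1 = 0 ⇒ C1 = 5.
Therefore the extremal is
    y(x) = −(5/2) x^2 + 5 x − 2.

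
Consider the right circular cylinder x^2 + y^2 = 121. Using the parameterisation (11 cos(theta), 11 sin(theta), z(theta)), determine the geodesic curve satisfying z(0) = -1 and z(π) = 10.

Parameterise the cylinder of radius R = 11 as
    r(θ) = (11 cos θ, 11 sin θ, z(θ)).
The arc-length element is
    ds = sqrt(121 + (dz/dθ)^2) dθ,
so the Lagrangian is L = sqrt(121 + z'^2).
L depends on z' only, not on z or θ, so ∂L/∂z = 0 and
    ∂L/∂z' = z' / sqrt(121 + z'^2).
The Euler-Lagrange equation gives
    d/dθ( z' / sqrt(121 + z'^2) ) = 0,
so z' is constant. Integrating once:
    z(θ) = a θ + b,
a helix on the cylinder (a straight line when the cylinder is unrolled). The constants a, b are determined by the endpoint conditions.
With endpoint conditions z(0) = -1 and z(π) = 10: from z(0) = b we get b = -1, and a·π + -1 = 10 gives a = 11/π, so
    z(θ) = (11/π) θ − 1.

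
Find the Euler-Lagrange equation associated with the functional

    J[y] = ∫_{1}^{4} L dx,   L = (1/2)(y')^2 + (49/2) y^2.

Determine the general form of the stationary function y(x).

The Lagrangian is L = (1/2)(y')^2 + (49/2) y^2.
∂L/∂y = 49y.
∂L/∂y' = y'.
The Euler-Lagrange equation d/dx(∂L/∂y') − ∂L/∂y = 0 becomes:
    y'' - 49 y = 0
General solution: y(x) = A e^(7x) + B e^(-7x), where A and B are arbitrary constants fixed by the endpoint conditions.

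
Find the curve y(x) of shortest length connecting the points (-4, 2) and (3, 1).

Arc-length functional: J[y] = ∫ sqrt(1 + (y')^2) dx.
Lagrangian L = sqrt(1 + (y')^2) has no explicit y dependence, so ∂L/∂y = 0 and the Euler-Lagrange equation gives
    d/dx( y' / sqrt(1 + (y')^2) ) = 0  ⇒  y' / sqrt(1 + (y')^2) = const.
Hence y' is constant, so y(x) is affine.
Fitting the endpoints (-4, 2) and (3, 1):
    slope m = (1 − 2) / (3 − (-4)) = -1/7,
    intercept c = 2 − m·(-4) = 10/7.
Extremal: y(x) = (-1/7) x + 10/7.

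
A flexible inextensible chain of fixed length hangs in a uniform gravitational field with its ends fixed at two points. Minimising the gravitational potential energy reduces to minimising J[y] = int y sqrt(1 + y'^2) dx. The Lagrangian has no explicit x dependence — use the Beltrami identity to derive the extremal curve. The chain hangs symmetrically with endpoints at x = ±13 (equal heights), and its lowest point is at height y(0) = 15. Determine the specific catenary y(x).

The Lagrangian L(y, y') = y sqrt(1 + y'^2) has no explicit x dependence, so the Beltrami identity applies:
    L − y' ∂L/∂y' = C.
Compute ∂L/∂y' = y · y' / sqrt(1 + y'^2). Then
    L − y' ∂L/∂y'
    = y sqrt(1 + y'^2) − y · y'^2 / sqrt(1 + y'^2)
    = y (1 + y'^2 − y'^2) / sqrt(1 + y'^2)
    = y / sqrt(1 + y'^2) = C.
Squaring gives y^2 = C^2 (1 + y'^2), i.e.
    y'^2 = y^2 / C^2 − 1.
Separating variables,
    dy / sqrt(y^2 − C^2) = dx / C,
and integrating gives arccosh(y / C) = (x − a)/C, so
    y(x) = C cosh((x − a)/C),
the catenary. The constants C and a are fixed by the two endpoint conditions (and, for the hanging-chain problem, the length constraint selects C).
Now fit the given data. The endpoints x = ±13 are symmetric at equal height, so the catenary is even about its minimum: a = 0 and y(x) = C cosh(x/C). The lowest point is y(0) = C cosh(0) = C, and we are told y(0) = 15, so C = 15. Therefore
    y(x) = 15 cosh(x/15),
and at the endpoints
    y(±13) = 15 cosh(13/15).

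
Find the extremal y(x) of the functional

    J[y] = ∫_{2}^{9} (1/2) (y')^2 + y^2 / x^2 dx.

The Lagrangian is L = (1/2) (y')^2 + y^2 / x^2.
Compute ∂L/∂y = 2y/x^2, ∂L/∂y' = y'.
The Euler-Lagrange equation d/dx(∂L/∂y') − ∂L/∂y = 0 reduces to
    y'' − 2/x^2 · y = 0  (x > 0).
Its general solution is
    y(x) = A x^2 + B / x,
with A, B fixed by the endpoint conditions.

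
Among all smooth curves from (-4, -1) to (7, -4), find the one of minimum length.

Arc-length functional: J[y] = ∫ sqrt(1 + (y')^2) dx.
Lagrangian L = sqrt(1 + (y')^2) has no explicit y dependence, so ∂L/∂y = 0 and the Euler-Lagrange equation gives
    d/dx( y' / sqrt(1 + (y')^2) ) = 0  ⇒  y' / sqrt(1 + (y')^2) = const.
Hence y' is constant, so y(x) is affine.
Fitting the endpoints (-4, -1) and (7, -4):
    slope m = ((-4) − (-1)) / (7 − (-4)) = -3/11,
    intercept c = (-1) − m·(-4) = -23/11.
Extremal: y(x) = (-3/11) x - 23/11.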